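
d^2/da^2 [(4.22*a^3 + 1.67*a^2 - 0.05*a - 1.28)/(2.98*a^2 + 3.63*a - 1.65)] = (5.6843418860808e-14*a^5 - 5.6843418860808e-14*a^4 + 115.69436*a^3 - 170.587272*a^2 - 15.619032*a - 37.826184)/(26.463592*a^6 + 96.707556*a^5 + 73.843506*a^4 - 59.260113*a^3 - 40.886505*a^2 + 29.648025*a - 4.492125)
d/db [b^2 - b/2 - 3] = 2*b - 1/2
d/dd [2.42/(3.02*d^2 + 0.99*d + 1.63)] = (-14.6168*d - 2.3958)/(3.02*d^2 + 0.99*d + 1.63)^2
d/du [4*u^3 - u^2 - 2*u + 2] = 12*u^2 - 2*u - 2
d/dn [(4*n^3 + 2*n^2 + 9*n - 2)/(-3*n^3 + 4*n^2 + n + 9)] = (22*n^4 + 62*n^3 + 56*n^2 + 52*n + 83)/(9*n^6 - 24*n^5 + 10*n^4 - 46*n^3 + 73*n^2 + 18*n + 81)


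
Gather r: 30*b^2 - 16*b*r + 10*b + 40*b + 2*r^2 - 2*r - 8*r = 30*b^2 + 50*b + 2*r^2 + r*(-16*b - 10)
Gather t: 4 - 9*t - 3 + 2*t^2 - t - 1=2*t^2 - 10*t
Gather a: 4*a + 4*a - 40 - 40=8*a - 80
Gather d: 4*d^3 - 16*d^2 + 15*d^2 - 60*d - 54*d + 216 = 4*d^3 - d^2 - 114*d + 216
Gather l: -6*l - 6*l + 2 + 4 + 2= 8 - 12*l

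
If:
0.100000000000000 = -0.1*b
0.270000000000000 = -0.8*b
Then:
No Solution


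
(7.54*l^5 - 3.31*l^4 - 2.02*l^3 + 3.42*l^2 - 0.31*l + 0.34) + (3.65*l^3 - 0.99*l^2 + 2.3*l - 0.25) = 7.54*l^5 - 3.31*l^4 + 1.63*l^3 + 2.43*l^2 + 1.99*l + 0.09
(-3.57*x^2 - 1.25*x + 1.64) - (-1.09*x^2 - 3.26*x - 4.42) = -2.48*x^2 + 2.01*x + 6.06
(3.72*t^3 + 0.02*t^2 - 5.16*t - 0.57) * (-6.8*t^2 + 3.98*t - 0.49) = -25.296*t^5 + 14.6696*t^4 + 33.3448*t^3 - 16.6706*t^2 + 0.2598*t + 0.2793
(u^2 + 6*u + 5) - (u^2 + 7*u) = 5 - u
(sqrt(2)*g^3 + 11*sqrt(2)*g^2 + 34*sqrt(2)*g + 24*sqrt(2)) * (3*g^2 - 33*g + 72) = 3*sqrt(2)*g^5 - 189*sqrt(2)*g^3 - 258*sqrt(2)*g^2 + 1656*sqrt(2)*g + 1728*sqrt(2)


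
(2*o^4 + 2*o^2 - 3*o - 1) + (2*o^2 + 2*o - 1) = 2*o^4 + 4*o^2 - o - 2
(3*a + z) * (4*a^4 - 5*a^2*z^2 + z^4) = 12*a^5 + 4*a^4*z - 15*a^3*z^2 - 5*a^2*z^3 + 3*a*z^4 + z^5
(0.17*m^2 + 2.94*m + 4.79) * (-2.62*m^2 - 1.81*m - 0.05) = -0.4454*m^4 - 8.0105*m^3 - 17.8797*m^2 - 8.8169*m - 0.2395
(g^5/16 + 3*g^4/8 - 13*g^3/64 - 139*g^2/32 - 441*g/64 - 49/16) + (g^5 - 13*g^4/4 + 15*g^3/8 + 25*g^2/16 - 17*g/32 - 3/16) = 17*g^5/16 - 23*g^4/8 + 107*g^3/64 - 89*g^2/32 - 475*g/64 - 13/4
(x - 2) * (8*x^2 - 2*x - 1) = 8*x^3 - 18*x^2 + 3*x + 2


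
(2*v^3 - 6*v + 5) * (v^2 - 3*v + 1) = 2*v^5 - 6*v^4 - 4*v^3 + 23*v^2 - 21*v + 5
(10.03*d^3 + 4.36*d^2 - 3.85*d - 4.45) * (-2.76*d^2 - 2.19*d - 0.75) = -27.6828*d^5 - 33.9993*d^4 - 6.4449*d^3 + 17.4435*d^2 + 12.633*d + 3.3375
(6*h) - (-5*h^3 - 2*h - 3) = 5*h^3 + 8*h + 3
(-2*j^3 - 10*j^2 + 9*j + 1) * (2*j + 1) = -4*j^4 - 22*j^3 + 8*j^2 + 11*j + 1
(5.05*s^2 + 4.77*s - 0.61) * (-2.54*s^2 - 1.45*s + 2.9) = -12.827*s^4 - 19.4383*s^3 + 9.2779*s^2 + 14.7175*s - 1.769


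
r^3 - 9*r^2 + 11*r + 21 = (r - 7)*(r - 3)*(r + 1)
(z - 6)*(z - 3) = z^2 - 9*z + 18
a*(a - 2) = a^2 - 2*a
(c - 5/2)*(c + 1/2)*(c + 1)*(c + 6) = c^4 + 5*c^3 - 37*c^2/4 - 83*c/4 - 15/2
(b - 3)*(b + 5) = b^2 + 2*b - 15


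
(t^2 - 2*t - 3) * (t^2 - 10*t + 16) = t^4 - 12*t^3 + 33*t^2 - 2*t - 48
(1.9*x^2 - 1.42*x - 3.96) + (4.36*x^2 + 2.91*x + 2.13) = 6.26*x^2 + 1.49*x - 1.83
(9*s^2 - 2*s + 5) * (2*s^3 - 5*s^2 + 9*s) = 18*s^5 - 49*s^4 + 101*s^3 - 43*s^2 + 45*s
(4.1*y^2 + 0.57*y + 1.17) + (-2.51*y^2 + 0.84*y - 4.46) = 1.59*y^2 + 1.41*y - 3.29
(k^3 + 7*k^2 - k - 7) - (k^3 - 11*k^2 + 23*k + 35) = 18*k^2 - 24*k - 42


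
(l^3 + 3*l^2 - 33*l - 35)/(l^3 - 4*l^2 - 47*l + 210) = (l + 1)/(l - 6)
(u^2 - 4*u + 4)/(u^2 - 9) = (u^2 - 4*u + 4)/(u^2 - 9)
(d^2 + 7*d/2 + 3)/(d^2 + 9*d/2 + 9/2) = (d + 2)/(d + 3)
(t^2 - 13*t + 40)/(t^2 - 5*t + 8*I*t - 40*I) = (t - 8)/(t + 8*I)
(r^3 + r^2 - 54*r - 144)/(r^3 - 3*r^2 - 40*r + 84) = (r^2 - 5*r - 24)/(r^2 - 9*r + 14)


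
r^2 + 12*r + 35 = (r + 5)*(r + 7)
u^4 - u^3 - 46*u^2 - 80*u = u*(u - 8)*(u + 2)*(u + 5)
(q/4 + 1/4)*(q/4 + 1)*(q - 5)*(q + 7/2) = q^4/16 + 7*q^3/32 - 21*q^2/16 - 187*q/32 - 35/8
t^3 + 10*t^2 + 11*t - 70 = (t - 2)*(t + 5)*(t + 7)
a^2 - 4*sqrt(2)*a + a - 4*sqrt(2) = (a + 1)*(a - 4*sqrt(2))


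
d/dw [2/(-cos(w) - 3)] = -2*sin(w)/(cos(w) + 3)^2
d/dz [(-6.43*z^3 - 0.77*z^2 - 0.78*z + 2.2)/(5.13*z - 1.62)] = (-65.9718*z^3 + 27.2997*z^2 + 2.4948*z - 10.0224)/(26.3169*z^2 - 16.6212*z + 2.6244)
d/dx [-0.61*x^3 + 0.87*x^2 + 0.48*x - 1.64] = -1.83*x^2 + 1.74*x + 0.48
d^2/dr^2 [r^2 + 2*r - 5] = 2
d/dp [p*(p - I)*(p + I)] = 3*p^2 + 1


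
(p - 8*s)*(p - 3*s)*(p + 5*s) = p^3 - 6*p^2*s - 31*p*s^2 + 120*s^3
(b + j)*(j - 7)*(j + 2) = b*j^2 - 5*b*j - 14*b + j^3 - 5*j^2 - 14*j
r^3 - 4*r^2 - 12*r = r*(r - 6)*(r + 2)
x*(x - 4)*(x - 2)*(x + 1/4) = x^4 - 23*x^3/4 + 13*x^2/2 + 2*x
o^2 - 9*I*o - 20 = (o - 5*I)*(o - 4*I)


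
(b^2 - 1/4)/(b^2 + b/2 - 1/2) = (b + 1/2)/(b + 1)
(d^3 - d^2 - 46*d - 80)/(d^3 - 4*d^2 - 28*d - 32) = (d + 5)/(d + 2)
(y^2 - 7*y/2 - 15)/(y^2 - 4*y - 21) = (-y^2 + 7*y/2 + 15)/(-y^2 + 4*y + 21)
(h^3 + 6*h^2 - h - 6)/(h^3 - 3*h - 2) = (h^2 + 5*h - 6)/(h^2 - h - 2)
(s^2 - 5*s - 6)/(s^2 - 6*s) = (s + 1)/s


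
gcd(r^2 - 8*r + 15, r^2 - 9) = r - 3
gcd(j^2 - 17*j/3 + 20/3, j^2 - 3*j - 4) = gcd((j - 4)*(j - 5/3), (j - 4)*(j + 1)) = j - 4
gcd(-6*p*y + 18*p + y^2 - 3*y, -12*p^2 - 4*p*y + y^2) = -6*p + y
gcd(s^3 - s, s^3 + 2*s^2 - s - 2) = s^2 - 1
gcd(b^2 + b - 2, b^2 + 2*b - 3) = b - 1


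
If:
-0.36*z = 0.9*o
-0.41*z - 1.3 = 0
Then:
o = 1.27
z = -3.17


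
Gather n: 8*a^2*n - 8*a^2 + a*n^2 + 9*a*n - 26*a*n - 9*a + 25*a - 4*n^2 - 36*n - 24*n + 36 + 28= -8*a^2 + 16*a + n^2*(a - 4) + n*(8*a^2 - 17*a - 60) + 64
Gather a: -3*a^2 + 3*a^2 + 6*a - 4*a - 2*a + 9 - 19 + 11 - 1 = 0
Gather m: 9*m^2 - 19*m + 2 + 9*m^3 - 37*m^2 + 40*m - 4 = 9*m^3 - 28*m^2 + 21*m - 2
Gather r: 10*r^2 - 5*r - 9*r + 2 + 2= 10*r^2 - 14*r + 4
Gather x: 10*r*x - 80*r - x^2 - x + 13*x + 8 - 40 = -80*r - x^2 + x*(10*r + 12) - 32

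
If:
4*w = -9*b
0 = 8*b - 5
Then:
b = 5/8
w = -45/32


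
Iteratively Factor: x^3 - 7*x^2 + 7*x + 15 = (x + 1)*(x^2 - 8*x + 15) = (x - 3)*(x + 1)*(x - 5)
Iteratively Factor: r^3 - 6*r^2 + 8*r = (r)*(r^2 - 6*r + 8) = r*(r - 4)*(r - 2)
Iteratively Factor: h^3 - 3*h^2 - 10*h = (h)*(h^2 - 3*h - 10) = h*(h - 5)*(h + 2)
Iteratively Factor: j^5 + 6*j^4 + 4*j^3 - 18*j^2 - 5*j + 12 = (j + 4)*(j^4 + 2*j^3 - 4*j^2 - 2*j + 3) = (j - 1)*(j + 4)*(j^3 + 3*j^2 - j - 3) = (j - 1)^2*(j + 4)*(j^2 + 4*j + 3) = (j - 1)^2*(j + 1)*(j + 4)*(j + 3)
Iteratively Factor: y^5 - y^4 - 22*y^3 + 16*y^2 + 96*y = (y - 4)*(y^4 + 3*y^3 - 10*y^2 - 24*y) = (y - 4)*(y + 4)*(y^3 - y^2 - 6*y) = y*(y - 4)*(y + 4)*(y^2 - y - 6) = y*(y - 4)*(y - 3)*(y + 4)*(y + 2)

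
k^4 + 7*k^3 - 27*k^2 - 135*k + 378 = (k - 3)^2*(k + 6)*(k + 7)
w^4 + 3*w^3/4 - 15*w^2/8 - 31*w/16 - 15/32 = (w - 3/2)*(w + 1/2)^2*(w + 5/4)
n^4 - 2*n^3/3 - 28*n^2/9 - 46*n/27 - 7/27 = (n - 7/3)*(n + 1/3)^2*(n + 1)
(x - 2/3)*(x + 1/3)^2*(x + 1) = x^4 + x^3 - x^2/3 - 11*x/27 - 2/27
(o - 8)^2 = o^2 - 16*o + 64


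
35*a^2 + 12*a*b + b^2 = (5*a + b)*(7*a + b)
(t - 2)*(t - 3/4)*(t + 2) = t^3 - 3*t^2/4 - 4*t + 3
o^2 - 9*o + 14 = (o - 7)*(o - 2)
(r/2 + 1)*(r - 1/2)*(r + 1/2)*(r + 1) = r^4/2 + 3*r^3/2 + 7*r^2/8 - 3*r/8 - 1/4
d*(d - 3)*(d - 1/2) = d^3 - 7*d^2/2 + 3*d/2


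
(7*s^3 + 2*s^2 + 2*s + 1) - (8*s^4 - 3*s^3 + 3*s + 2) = -8*s^4 + 10*s^3 + 2*s^2 - s - 1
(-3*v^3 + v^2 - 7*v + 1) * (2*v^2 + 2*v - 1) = -6*v^5 - 4*v^4 - 9*v^3 - 13*v^2 + 9*v - 1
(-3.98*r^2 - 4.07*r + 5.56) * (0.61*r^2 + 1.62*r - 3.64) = -2.4278*r^4 - 8.9303*r^3 + 11.2854*r^2 + 23.822*r - 20.2384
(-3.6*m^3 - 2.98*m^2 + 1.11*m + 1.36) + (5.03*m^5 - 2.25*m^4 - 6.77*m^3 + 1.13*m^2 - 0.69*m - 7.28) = 5.03*m^5 - 2.25*m^4 - 10.37*m^3 - 1.85*m^2 + 0.42*m - 5.92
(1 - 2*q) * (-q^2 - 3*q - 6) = 2*q^3 + 5*q^2 + 9*q - 6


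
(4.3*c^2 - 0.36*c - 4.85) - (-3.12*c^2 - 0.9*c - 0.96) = 7.42*c^2 + 0.54*c - 3.89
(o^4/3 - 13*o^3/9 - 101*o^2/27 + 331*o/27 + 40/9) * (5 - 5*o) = -5*o^5/3 + 80*o^4/9 + 310*o^3/27 - 80*o^2 + 1055*o/27 + 200/9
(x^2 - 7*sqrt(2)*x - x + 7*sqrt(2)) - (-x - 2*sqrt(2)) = x^2 - 7*sqrt(2)*x + 9*sqrt(2)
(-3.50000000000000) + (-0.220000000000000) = -3.72000000000000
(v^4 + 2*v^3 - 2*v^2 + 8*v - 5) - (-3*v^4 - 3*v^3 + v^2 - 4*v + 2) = 4*v^4 + 5*v^3 - 3*v^2 + 12*v - 7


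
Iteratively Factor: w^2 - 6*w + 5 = (w - 1)*(w - 5)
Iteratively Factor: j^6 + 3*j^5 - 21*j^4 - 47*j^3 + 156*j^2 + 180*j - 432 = (j - 2)*(j^5 + 5*j^4 - 11*j^3 - 69*j^2 + 18*j + 216) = (j - 2)^2*(j^4 + 7*j^3 + 3*j^2 - 63*j - 108) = (j - 2)^2*(j + 4)*(j^3 + 3*j^2 - 9*j - 27) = (j - 2)^2*(j + 3)*(j + 4)*(j^2 - 9) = (j - 3)*(j - 2)^2*(j + 3)*(j + 4)*(j + 3)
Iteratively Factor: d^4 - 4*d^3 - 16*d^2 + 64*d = (d - 4)*(d^3 - 16*d) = (d - 4)*(d + 4)*(d^2 - 4*d) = (d - 4)^2*(d + 4)*(d)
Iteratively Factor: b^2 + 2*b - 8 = (b - 2)*(b + 4)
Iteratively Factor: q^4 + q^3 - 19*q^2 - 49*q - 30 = (q - 5)*(q^3 + 6*q^2 + 11*q + 6) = (q - 5)*(q + 1)*(q^2 + 5*q + 6) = (q - 5)*(q + 1)*(q + 2)*(q + 3)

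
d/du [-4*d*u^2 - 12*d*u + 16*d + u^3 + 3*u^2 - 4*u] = -8*d*u - 12*d + 3*u^2 + 6*u - 4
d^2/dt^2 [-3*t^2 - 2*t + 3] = -6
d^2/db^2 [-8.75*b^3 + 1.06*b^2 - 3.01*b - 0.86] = 2.12 - 52.5*b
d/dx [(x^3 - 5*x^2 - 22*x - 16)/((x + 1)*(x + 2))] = 1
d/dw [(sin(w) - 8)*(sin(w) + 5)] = (2*sin(w) - 3)*cos(w)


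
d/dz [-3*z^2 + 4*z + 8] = 4 - 6*z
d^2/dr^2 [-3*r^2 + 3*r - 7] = -6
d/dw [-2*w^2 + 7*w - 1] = 7 - 4*w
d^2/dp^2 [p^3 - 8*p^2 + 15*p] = 6*p - 16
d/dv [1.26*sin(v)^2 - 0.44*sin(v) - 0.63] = (2.52*sin(v) - 0.44)*cos(v)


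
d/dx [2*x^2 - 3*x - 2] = 4*x - 3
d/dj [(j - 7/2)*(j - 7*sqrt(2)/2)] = 2*j - 7*sqrt(2)/2 - 7/2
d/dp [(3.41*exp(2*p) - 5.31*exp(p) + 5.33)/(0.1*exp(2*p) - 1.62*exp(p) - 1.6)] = (-4.9932*exp(2*p) - 11.978*exp(p) + 17.1306)*exp(p)/(0.01*exp(4*p) - 0.324*exp(3*p) + 2.3044*exp(2*p) + 5.184*exp(p) + 2.56)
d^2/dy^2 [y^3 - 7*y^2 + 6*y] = 6*y - 14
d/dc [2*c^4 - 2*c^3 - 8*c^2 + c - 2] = 8*c^3 - 6*c^2 - 16*c + 1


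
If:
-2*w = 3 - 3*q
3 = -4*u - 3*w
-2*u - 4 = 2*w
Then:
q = -7/3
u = 3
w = -5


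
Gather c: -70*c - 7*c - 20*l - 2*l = -77*c - 22*l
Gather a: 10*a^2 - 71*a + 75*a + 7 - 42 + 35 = 10*a^2 + 4*a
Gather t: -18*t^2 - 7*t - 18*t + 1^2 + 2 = -18*t^2 - 25*t + 3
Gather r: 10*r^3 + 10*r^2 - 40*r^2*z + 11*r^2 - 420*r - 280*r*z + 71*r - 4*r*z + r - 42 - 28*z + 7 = 10*r^3 + r^2*(21 - 40*z) + r*(-284*z - 348) - 28*z - 35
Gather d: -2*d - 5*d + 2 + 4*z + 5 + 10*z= -7*d + 14*z + 7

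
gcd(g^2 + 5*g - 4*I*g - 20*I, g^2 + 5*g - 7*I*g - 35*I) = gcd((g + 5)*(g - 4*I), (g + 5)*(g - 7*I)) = g + 5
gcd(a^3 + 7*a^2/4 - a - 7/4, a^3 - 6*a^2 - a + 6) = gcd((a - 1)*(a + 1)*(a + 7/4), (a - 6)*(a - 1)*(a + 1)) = a^2 - 1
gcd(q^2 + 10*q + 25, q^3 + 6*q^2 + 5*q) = q + 5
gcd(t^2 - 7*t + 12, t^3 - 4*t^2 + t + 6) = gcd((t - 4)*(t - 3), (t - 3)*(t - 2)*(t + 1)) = t - 3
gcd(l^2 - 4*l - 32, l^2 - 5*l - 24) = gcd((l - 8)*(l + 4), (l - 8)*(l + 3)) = l - 8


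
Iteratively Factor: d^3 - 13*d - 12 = (d - 4)*(d^2 + 4*d + 3) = (d - 4)*(d + 3)*(d + 1)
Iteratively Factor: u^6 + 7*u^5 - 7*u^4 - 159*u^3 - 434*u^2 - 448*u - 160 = (u + 1)*(u^5 + 6*u^4 - 13*u^3 - 146*u^2 - 288*u - 160) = (u - 5)*(u + 1)*(u^4 + 11*u^3 + 42*u^2 + 64*u + 32) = (u - 5)*(u + 1)*(u + 4)*(u^3 + 7*u^2 + 14*u + 8) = (u - 5)*(u + 1)*(u + 4)^2*(u^2 + 3*u + 2) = (u - 5)*(u + 1)^2*(u + 4)^2*(u + 2)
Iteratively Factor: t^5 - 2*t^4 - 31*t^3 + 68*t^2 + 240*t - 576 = (t - 4)*(t^4 + 2*t^3 - 23*t^2 - 24*t + 144) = (t - 4)*(t - 3)*(t^3 + 5*t^2 - 8*t - 48) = (t - 4)*(t - 3)*(t + 4)*(t^2 + t - 12) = (t - 4)*(t - 3)*(t + 4)^2*(t - 3)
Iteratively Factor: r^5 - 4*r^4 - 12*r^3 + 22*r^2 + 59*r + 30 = (r + 1)*(r^4 - 5*r^3 - 7*r^2 + 29*r + 30) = (r - 3)*(r + 1)*(r^3 - 2*r^2 - 13*r - 10) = (r - 3)*(r + 1)^2*(r^2 - 3*r - 10) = (r - 5)*(r - 3)*(r + 1)^2*(r + 2)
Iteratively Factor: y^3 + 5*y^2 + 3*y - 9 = (y + 3)*(y^2 + 2*y - 3) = (y - 1)*(y + 3)*(y + 3)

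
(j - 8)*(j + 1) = j^2 - 7*j - 8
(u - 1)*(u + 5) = u^2 + 4*u - 5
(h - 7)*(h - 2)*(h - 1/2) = h^3 - 19*h^2/2 + 37*h/2 - 7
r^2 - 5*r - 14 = (r - 7)*(r + 2)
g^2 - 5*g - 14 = (g - 7)*(g + 2)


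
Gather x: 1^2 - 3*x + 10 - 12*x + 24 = 35 - 15*x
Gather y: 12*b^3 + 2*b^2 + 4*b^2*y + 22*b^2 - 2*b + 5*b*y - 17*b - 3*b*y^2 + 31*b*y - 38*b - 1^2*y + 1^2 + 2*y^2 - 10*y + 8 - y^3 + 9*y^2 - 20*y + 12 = 12*b^3 + 24*b^2 - 57*b - y^3 + y^2*(11 - 3*b) + y*(4*b^2 + 36*b - 31) + 21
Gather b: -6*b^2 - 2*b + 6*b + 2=-6*b^2 + 4*b + 2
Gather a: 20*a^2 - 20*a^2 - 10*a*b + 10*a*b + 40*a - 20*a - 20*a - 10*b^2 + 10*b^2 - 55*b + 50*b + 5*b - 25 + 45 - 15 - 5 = 0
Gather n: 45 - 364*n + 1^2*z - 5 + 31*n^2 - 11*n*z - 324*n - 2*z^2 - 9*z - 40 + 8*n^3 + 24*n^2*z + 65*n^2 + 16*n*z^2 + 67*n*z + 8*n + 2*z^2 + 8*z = 8*n^3 + n^2*(24*z + 96) + n*(16*z^2 + 56*z - 680)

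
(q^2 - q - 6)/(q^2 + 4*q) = (q^2 - q - 6)/(q*(q + 4))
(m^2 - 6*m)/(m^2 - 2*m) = (m - 6)/(m - 2)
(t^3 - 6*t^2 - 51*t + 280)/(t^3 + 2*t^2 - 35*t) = (t - 8)/t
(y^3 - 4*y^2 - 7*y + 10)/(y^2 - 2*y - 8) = (y^2 - 6*y + 5)/(y - 4)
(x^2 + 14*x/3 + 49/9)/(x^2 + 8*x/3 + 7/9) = (3*x + 7)/(3*x + 1)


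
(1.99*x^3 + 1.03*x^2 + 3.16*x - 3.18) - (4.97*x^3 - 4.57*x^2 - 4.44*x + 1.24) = -2.98*x^3 + 5.6*x^2 + 7.6*x - 4.42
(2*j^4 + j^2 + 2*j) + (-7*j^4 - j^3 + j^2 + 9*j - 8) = -5*j^4 - j^3 + 2*j^2 + 11*j - 8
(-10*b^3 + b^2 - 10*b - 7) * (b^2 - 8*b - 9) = -10*b^5 + 81*b^4 + 72*b^3 + 64*b^2 + 146*b + 63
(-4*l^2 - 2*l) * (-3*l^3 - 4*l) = 12*l^5 + 6*l^4 + 16*l^3 + 8*l^2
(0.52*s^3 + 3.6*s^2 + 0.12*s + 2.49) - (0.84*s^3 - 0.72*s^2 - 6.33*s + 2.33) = -0.32*s^3 + 4.32*s^2 + 6.45*s + 0.16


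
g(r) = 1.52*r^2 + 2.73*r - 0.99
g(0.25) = -0.21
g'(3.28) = 12.70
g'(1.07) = 5.98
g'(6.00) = 20.97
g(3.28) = 24.32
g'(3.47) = 13.28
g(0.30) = -0.03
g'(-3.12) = -6.75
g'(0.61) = 4.58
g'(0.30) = 3.64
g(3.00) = 20.88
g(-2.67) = 2.56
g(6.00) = 70.11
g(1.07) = 3.67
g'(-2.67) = -5.39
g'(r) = 3.04*r + 2.73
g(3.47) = 26.79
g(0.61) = 1.24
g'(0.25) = 3.49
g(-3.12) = 5.29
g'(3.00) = 11.85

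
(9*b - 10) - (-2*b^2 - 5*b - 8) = 2*b^2 + 14*b - 2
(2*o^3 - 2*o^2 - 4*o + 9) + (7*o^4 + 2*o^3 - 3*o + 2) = 7*o^4 + 4*o^3 - 2*o^2 - 7*o + 11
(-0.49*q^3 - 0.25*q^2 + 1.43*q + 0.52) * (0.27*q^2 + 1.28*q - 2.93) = -0.1323*q^5 - 0.6947*q^4 + 1.5018*q^3 + 2.7033*q^2 - 3.5243*q - 1.5236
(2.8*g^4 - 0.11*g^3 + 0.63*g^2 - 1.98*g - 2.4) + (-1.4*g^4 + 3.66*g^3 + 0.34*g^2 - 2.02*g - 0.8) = 1.4*g^4 + 3.55*g^3 + 0.97*g^2 - 4.0*g - 3.2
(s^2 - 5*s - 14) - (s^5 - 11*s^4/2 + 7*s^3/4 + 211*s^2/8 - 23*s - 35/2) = -s^5 + 11*s^4/2 - 7*s^3/4 - 203*s^2/8 + 18*s + 7/2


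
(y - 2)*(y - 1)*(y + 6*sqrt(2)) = y^3 - 3*y^2 + 6*sqrt(2)*y^2 - 18*sqrt(2)*y + 2*y + 12*sqrt(2)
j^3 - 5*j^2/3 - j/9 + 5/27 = (j - 5/3)*(j - 1/3)*(j + 1/3)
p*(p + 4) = p^2 + 4*p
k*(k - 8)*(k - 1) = k^3 - 9*k^2 + 8*k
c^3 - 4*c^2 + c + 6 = (c - 3)*(c - 2)*(c + 1)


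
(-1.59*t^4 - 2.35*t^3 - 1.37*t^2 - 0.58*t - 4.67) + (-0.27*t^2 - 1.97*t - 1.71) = -1.59*t^4 - 2.35*t^3 - 1.64*t^2 - 2.55*t - 6.38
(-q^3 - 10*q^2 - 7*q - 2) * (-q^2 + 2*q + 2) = q^5 + 8*q^4 - 15*q^3 - 32*q^2 - 18*q - 4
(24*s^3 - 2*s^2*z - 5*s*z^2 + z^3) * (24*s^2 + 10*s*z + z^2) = 576*s^5 + 192*s^4*z - 116*s^3*z^2 - 28*s^2*z^3 + 5*s*z^4 + z^5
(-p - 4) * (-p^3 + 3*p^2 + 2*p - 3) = p^4 + p^3 - 14*p^2 - 5*p + 12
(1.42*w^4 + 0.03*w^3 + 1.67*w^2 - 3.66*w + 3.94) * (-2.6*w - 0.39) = -3.692*w^5 - 0.6318*w^4 - 4.3537*w^3 + 8.8647*w^2 - 8.8166*w - 1.5366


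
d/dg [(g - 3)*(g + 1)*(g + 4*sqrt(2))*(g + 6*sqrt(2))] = 4*g^3 - 6*g^2 + 30*sqrt(2)*g^2 - 40*sqrt(2)*g + 90*g - 96 - 30*sqrt(2)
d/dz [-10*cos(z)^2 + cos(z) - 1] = (20*cos(z) - 1)*sin(z)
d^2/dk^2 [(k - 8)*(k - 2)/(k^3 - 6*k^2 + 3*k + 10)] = 2*(k^3 - 24*k^2 + 111*k - 188)/(k^6 - 12*k^5 + 33*k^4 + 56*k^3 - 165*k^2 - 300*k - 125)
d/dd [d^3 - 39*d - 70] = 3*d^2 - 39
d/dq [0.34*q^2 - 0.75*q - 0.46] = 0.68*q - 0.75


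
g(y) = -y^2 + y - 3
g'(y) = 1 - 2*y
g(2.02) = -5.06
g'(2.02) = -3.04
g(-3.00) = -15.00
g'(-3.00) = 7.00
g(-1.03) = -5.09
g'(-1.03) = 3.06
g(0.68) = -2.78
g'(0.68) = -0.36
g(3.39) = -11.10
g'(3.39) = -5.78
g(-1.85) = -8.27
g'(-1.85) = 4.70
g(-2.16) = -9.83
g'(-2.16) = 5.32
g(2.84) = -8.23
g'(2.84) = -4.68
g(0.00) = -3.00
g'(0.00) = 1.00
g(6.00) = -33.00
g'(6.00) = -11.00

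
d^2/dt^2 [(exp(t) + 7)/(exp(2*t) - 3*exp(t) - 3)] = (exp(4*t) + 31*exp(3*t) - 45*exp(2*t) + 138*exp(t) - 54)*exp(t)/(exp(6*t) - 9*exp(5*t) + 18*exp(4*t) + 27*exp(3*t) - 54*exp(2*t) - 81*exp(t) - 27)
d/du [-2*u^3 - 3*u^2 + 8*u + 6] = -6*u^2 - 6*u + 8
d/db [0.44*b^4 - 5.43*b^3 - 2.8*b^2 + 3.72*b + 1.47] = 1.76*b^3 - 16.29*b^2 - 5.6*b + 3.72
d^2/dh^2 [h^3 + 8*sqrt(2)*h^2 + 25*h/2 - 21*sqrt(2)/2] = 6*h + 16*sqrt(2)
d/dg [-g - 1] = -1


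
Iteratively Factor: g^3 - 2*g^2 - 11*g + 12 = (g + 3)*(g^2 - 5*g + 4) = (g - 1)*(g + 3)*(g - 4)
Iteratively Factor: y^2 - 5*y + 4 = (y - 1)*(y - 4)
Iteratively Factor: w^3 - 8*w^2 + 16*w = (w - 4)*(w^2 - 4*w) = w*(w - 4)*(w - 4)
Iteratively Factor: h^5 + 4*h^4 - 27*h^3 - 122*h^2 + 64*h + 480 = (h + 4)*(h^4 - 27*h^2 - 14*h + 120) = (h + 3)*(h + 4)*(h^3 - 3*h^2 - 18*h + 40) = (h - 5)*(h + 3)*(h + 4)*(h^2 + 2*h - 8) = (h - 5)*(h - 2)*(h + 3)*(h + 4)*(h + 4)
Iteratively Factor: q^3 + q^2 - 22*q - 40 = (q + 4)*(q^2 - 3*q - 10) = (q + 2)*(q + 4)*(q - 5)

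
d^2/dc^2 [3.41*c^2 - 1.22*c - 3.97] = 6.82000000000000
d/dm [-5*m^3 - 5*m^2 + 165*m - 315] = -15*m^2 - 10*m + 165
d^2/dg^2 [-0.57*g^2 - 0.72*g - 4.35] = -1.14000000000000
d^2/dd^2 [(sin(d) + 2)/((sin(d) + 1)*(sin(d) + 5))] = (-sin(d)^4 - sin(d)^3 - 3*sin(d)^2 + 13*sin(d) + 64)/((sin(d) + 1)^2*(sin(d) + 5)^3)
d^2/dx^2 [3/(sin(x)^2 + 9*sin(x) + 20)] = 3*(-4*sin(x)^4 - 27*sin(x)^3 + 5*sin(x)^2 + 234*sin(x) + 122)/(sin(x)^2 + 9*sin(x) + 20)^3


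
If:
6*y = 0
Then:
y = 0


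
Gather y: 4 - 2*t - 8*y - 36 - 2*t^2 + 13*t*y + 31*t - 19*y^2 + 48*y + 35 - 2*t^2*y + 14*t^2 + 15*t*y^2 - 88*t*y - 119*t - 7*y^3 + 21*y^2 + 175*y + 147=12*t^2 - 90*t - 7*y^3 + y^2*(15*t + 2) + y*(-2*t^2 - 75*t + 215) + 150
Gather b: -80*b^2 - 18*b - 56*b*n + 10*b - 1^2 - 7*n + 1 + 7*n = -80*b^2 + b*(-56*n - 8)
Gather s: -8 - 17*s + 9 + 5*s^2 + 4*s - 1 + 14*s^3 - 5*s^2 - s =14*s^3 - 14*s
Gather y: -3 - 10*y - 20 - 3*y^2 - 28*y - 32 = -3*y^2 - 38*y - 55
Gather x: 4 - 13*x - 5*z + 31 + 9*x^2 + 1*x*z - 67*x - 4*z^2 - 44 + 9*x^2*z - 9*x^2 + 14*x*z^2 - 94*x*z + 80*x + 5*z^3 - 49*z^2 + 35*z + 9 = 9*x^2*z + x*(14*z^2 - 93*z) + 5*z^3 - 53*z^2 + 30*z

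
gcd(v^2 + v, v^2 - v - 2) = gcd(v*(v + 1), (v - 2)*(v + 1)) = v + 1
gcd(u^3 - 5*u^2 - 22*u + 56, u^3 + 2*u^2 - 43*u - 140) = u^2 - 3*u - 28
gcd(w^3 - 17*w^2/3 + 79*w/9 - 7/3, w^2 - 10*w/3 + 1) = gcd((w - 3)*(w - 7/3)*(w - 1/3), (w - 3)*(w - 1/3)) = w^2 - 10*w/3 + 1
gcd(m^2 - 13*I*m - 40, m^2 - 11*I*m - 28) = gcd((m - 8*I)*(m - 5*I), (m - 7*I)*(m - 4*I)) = 1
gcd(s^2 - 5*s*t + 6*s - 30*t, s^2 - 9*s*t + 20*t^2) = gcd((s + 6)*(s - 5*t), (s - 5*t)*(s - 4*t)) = s - 5*t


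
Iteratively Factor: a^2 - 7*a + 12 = (a - 4)*(a - 3)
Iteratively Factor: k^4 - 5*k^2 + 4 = (k + 2)*(k^3 - 2*k^2 - k + 2) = (k + 1)*(k + 2)*(k^2 - 3*k + 2) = (k - 2)*(k + 1)*(k + 2)*(k - 1)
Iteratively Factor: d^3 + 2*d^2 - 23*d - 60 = (d - 5)*(d^2 + 7*d + 12) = (d - 5)*(d + 4)*(d + 3)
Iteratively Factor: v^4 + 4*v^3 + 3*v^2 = (v)*(v^3 + 4*v^2 + 3*v) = v*(v + 1)*(v^2 + 3*v) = v*(v + 1)*(v + 3)*(v)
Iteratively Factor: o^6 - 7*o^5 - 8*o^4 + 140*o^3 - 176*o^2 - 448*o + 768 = (o - 4)*(o^5 - 3*o^4 - 20*o^3 + 60*o^2 + 64*o - 192) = (o - 4)*(o + 2)*(o^4 - 5*o^3 - 10*o^2 + 80*o - 96) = (o - 4)^2*(o + 2)*(o^3 - o^2 - 14*o + 24) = (o - 4)^2*(o + 2)*(o + 4)*(o^2 - 5*o + 6) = (o - 4)^2*(o - 3)*(o + 2)*(o + 4)*(o - 2)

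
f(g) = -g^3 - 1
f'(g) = -3*g^2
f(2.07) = -9.87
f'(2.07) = -12.85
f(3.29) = -36.61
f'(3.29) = -32.47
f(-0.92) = -0.22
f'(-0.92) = -2.54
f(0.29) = -1.02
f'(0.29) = -0.25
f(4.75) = -108.17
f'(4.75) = -67.69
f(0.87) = -1.66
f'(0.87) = -2.27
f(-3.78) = 53.01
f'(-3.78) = -42.87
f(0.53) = -1.15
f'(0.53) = -0.84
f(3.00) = -28.00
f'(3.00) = -27.00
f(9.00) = -730.00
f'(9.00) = -243.00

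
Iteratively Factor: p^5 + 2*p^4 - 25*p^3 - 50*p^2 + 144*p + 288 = (p + 3)*(p^4 - p^3 - 22*p^2 + 16*p + 96) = (p - 4)*(p + 3)*(p^3 + 3*p^2 - 10*p - 24) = (p - 4)*(p - 3)*(p + 3)*(p^2 + 6*p + 8) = (p - 4)*(p - 3)*(p + 2)*(p + 3)*(p + 4)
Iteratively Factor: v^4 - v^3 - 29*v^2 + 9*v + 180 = (v - 5)*(v^3 + 4*v^2 - 9*v - 36) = (v - 5)*(v - 3)*(v^2 + 7*v + 12) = (v - 5)*(v - 3)*(v + 4)*(v + 3)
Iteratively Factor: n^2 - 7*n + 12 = (n - 3)*(n - 4)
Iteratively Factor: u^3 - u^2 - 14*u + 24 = (u - 2)*(u^2 + u - 12) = (u - 2)*(u + 4)*(u - 3)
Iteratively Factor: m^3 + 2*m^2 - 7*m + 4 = (m - 1)*(m^2 + 3*m - 4) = (m - 1)^2*(m + 4)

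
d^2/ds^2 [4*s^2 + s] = 8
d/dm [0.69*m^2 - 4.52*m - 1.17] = 1.38*m - 4.52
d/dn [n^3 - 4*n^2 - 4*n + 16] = 3*n^2 - 8*n - 4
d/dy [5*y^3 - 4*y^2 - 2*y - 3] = 15*y^2 - 8*y - 2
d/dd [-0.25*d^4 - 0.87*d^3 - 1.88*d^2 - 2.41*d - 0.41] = -1.0*d^3 - 2.61*d^2 - 3.76*d - 2.41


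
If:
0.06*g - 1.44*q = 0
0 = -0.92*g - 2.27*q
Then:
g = 0.00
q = 0.00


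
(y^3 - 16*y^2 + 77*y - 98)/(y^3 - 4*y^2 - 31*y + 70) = (y - 7)/(y + 5)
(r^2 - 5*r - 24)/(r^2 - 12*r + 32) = (r + 3)/(r - 4)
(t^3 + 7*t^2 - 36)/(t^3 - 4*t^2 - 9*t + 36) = (t^2 + 4*t - 12)/(t^2 - 7*t + 12)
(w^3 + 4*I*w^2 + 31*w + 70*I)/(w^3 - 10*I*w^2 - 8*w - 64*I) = (w^2 + 2*I*w + 35)/(w^2 - 12*I*w - 32)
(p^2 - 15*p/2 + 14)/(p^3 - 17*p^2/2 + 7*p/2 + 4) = (2*p^2 - 15*p + 28)/(2*p^3 - 17*p^2 + 7*p + 8)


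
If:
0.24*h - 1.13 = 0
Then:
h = 4.71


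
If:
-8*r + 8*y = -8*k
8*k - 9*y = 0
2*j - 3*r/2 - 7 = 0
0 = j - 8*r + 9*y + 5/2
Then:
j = 2047/410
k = 216/205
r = 408/205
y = 192/205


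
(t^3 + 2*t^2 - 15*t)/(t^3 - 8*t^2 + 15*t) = (t + 5)/(t - 5)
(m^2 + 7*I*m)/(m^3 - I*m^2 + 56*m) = 1/(m - 8*I)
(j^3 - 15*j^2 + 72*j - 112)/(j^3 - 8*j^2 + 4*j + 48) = (j^2 - 11*j + 28)/(j^2 - 4*j - 12)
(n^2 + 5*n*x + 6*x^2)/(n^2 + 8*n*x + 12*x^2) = (n + 3*x)/(n + 6*x)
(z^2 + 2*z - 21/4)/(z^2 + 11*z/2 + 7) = (z - 3/2)/(z + 2)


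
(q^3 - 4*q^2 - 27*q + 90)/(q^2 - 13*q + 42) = (q^2 + 2*q - 15)/(q - 7)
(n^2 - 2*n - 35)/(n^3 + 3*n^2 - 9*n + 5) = (n - 7)/(n^2 - 2*n + 1)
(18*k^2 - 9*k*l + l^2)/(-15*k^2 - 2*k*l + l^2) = (-18*k^2 + 9*k*l - l^2)/(15*k^2 + 2*k*l - l^2)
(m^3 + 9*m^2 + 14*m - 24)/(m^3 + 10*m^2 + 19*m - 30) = (m + 4)/(m + 5)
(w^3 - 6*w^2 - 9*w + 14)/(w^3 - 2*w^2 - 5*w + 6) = (w - 7)/(w - 3)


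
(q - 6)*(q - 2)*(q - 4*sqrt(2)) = q^3 - 8*q^2 - 4*sqrt(2)*q^2 + 12*q + 32*sqrt(2)*q - 48*sqrt(2)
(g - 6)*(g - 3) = g^2 - 9*g + 18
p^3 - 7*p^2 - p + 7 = (p - 7)*(p - 1)*(p + 1)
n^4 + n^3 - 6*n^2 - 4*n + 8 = (n - 2)*(n - 1)*(n + 2)^2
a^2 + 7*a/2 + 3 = (a + 3/2)*(a + 2)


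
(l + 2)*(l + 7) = l^2 + 9*l + 14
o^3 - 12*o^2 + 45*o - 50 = (o - 5)^2*(o - 2)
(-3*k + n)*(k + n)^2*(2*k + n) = -6*k^4 - 13*k^3*n - 7*k^2*n^2 + k*n^3 + n^4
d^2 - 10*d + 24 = (d - 6)*(d - 4)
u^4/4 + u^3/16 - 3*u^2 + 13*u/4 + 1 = (u/4 + 1)*(u - 2)^2*(u + 1/4)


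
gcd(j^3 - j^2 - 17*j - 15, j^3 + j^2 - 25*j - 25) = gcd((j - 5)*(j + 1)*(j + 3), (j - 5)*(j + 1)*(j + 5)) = j^2 - 4*j - 5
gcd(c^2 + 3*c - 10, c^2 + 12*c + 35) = c + 5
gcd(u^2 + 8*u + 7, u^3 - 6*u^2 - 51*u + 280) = u + 7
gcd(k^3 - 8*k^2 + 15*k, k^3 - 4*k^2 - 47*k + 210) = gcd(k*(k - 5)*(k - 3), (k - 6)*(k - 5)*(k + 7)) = k - 5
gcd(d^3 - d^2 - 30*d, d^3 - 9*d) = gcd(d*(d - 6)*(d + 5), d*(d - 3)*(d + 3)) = d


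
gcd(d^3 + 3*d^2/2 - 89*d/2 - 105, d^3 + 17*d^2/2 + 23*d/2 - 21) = d + 6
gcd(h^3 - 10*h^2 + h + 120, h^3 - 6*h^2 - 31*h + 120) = h - 8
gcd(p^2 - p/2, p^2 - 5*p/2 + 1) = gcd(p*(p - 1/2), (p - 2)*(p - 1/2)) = p - 1/2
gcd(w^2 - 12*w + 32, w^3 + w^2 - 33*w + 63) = 1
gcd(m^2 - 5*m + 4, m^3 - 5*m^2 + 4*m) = m^2 - 5*m + 4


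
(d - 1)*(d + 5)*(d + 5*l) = d^3 + 5*d^2*l + 4*d^2 + 20*d*l - 5*d - 25*l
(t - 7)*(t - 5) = t^2 - 12*t + 35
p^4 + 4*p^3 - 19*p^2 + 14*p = p*(p - 2)*(p - 1)*(p + 7)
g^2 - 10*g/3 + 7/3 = (g - 7/3)*(g - 1)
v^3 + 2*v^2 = v^2*(v + 2)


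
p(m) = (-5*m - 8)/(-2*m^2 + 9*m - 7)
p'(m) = (-5*m - 8)*(4*m - 9)/(-2*m^2 + 9*m - 7)^2 - 5/(-2*m^2 + 9*m - 7) = (-10*m^2 - 32*m + 107)/(4*m^4 - 36*m^3 + 109*m^2 - 126*m + 49)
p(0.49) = 3.40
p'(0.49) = 9.43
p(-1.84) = -0.04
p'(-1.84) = 0.14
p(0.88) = 19.72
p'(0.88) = 179.81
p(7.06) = 1.00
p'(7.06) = -0.33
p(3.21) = -18.76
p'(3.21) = -60.11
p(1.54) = -7.42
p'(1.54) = 7.59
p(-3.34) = -0.15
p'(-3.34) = 0.03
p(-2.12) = -0.07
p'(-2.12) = 0.11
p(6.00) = 1.52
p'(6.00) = -0.71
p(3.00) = -11.50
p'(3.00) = -19.75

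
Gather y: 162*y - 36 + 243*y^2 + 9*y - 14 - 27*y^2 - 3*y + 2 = 216*y^2 + 168*y - 48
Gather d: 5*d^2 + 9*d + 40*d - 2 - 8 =5*d^2 + 49*d - 10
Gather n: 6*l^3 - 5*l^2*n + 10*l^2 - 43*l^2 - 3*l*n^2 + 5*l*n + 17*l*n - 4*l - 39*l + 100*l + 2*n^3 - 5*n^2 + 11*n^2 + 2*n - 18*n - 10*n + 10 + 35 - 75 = 6*l^3 - 33*l^2 + 57*l + 2*n^3 + n^2*(6 - 3*l) + n*(-5*l^2 + 22*l - 26) - 30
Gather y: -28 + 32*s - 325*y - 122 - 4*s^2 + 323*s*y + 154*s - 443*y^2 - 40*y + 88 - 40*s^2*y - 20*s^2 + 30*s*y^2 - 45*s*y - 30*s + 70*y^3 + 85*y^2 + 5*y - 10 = -24*s^2 + 156*s + 70*y^3 + y^2*(30*s - 358) + y*(-40*s^2 + 278*s - 360) - 72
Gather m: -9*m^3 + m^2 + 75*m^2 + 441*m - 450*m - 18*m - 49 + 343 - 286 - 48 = -9*m^3 + 76*m^2 - 27*m - 40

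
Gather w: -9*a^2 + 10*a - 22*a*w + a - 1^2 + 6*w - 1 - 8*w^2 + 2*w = -9*a^2 + 11*a - 8*w^2 + w*(8 - 22*a) - 2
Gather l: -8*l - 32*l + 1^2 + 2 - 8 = -40*l - 5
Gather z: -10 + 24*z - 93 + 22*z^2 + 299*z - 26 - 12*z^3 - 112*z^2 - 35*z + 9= -12*z^3 - 90*z^2 + 288*z - 120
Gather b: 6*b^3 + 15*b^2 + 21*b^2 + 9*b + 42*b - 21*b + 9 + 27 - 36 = 6*b^3 + 36*b^2 + 30*b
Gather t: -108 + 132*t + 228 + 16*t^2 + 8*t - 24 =16*t^2 + 140*t + 96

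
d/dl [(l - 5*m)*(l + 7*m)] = 2*l + 2*m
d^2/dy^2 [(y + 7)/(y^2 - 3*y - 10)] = 2*((-3*y - 4)*(-y^2 + 3*y + 10) - (y + 7)*(2*y - 3)^2)/(-y^2 + 3*y + 10)^3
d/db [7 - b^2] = -2*b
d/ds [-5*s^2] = -10*s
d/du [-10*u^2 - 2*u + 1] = -20*u - 2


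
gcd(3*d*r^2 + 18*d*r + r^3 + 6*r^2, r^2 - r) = r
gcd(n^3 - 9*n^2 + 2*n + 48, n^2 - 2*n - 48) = n - 8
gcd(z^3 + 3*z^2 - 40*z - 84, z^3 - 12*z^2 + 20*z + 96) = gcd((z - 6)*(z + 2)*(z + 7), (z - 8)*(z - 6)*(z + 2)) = z^2 - 4*z - 12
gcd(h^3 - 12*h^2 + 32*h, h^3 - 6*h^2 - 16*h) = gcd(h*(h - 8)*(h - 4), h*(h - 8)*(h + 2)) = h^2 - 8*h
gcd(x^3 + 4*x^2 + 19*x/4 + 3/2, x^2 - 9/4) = x + 3/2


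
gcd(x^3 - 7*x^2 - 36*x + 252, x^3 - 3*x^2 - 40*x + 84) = x^2 - x - 42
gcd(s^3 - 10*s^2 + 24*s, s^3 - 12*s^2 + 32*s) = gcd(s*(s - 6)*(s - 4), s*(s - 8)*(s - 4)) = s^2 - 4*s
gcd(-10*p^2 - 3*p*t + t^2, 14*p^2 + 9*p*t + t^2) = 2*p + t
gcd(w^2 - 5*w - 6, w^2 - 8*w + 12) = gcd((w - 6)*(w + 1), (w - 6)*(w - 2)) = w - 6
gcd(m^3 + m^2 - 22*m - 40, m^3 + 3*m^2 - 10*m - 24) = m^2 + 6*m + 8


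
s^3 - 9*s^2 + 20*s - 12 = (s - 6)*(s - 2)*(s - 1)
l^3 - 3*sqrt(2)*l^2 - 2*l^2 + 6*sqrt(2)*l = l*(l - 2)*(l - 3*sqrt(2))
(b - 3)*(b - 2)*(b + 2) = b^3 - 3*b^2 - 4*b + 12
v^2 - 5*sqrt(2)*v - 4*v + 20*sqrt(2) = (v - 4)*(v - 5*sqrt(2))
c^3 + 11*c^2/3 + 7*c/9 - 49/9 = (c - 1)*(c + 7/3)^2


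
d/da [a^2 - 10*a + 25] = 2*a - 10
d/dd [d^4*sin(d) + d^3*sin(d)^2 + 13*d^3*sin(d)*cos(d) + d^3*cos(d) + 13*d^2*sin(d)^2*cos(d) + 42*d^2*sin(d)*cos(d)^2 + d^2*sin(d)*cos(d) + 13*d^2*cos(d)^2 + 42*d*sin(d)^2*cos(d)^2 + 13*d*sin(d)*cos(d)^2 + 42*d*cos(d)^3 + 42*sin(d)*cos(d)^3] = d^4*cos(d) + 3*d^3*sin(d) + d^3*sin(2*d) + 13*d^3*cos(2*d) - 13*d^2*sin(d)/4 + 13*d^2*sin(2*d)/2 + 39*d^2*sin(3*d)/4 + 27*d^2*cos(d)/2 - d^2*cos(2*d)/2 + 63*d^2*cos(3*d)/2 + 3*d^2/2 - 21*d*sin(d)/2 + d*sin(2*d) - 21*d*sin(3*d)/2 + 21*d*sin(4*d) + 39*d*cos(d)/4 + 13*d*cos(2*d) + 13*d*cos(3*d)/4 + 13*d + 63*(1 - cos(2*d))^2/2 + 13*sin(d)/4 + 13*sin(3*d)/4 + 63*cos(d)/2 + 84*cos(2*d) + 21*cos(3*d)/2 - 42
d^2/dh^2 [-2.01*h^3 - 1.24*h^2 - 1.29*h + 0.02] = -12.06*h - 2.48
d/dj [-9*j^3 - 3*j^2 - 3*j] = -27*j^2 - 6*j - 3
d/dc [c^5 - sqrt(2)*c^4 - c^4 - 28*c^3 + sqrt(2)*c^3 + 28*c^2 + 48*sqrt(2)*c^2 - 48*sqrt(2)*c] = 5*c^4 - 4*sqrt(2)*c^3 - 4*c^3 - 84*c^2 + 3*sqrt(2)*c^2 + 56*c + 96*sqrt(2)*c - 48*sqrt(2)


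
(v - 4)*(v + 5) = v^2 + v - 20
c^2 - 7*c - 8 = (c - 8)*(c + 1)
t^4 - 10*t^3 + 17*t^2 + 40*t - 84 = (t - 7)*(t - 3)*(t - 2)*(t + 2)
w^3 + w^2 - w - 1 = (w - 1)*(w + 1)^2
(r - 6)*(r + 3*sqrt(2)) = r^2 - 6*r + 3*sqrt(2)*r - 18*sqrt(2)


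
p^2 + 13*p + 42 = (p + 6)*(p + 7)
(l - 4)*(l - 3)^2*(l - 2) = l^4 - 12*l^3 + 53*l^2 - 102*l + 72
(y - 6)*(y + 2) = y^2 - 4*y - 12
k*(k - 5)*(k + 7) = k^3 + 2*k^2 - 35*k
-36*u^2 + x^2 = (-6*u + x)*(6*u + x)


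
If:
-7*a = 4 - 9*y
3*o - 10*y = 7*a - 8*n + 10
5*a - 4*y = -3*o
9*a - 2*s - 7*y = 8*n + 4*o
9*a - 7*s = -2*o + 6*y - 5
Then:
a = -905/542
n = -4109/2168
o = 891/542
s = -125/542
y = -463/542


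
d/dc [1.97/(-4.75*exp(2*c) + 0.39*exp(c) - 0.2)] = (18.715*exp(c) - 0.7683)*exp(c)/(4.75*exp(2*c) - 0.39*exp(c) + 0.2)^2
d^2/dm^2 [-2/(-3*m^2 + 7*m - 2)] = 4*(-9*m^2 + 21*m + (6*m - 7)^2 - 6)/(3*m^2 - 7*m + 2)^3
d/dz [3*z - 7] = 3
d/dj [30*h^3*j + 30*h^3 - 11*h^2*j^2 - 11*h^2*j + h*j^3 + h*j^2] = h*(30*h^2 - 22*h*j - 11*h + 3*j^2 + 2*j)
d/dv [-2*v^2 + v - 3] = 1 - 4*v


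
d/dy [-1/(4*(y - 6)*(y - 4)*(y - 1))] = ((y - 6)*(y - 4) + (y - 6)*(y - 1) + (y - 4)*(y - 1))/(4*(y - 6)^2*(y - 4)^2*(y - 1)^2)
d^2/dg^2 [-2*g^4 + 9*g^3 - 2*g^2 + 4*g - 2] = -24*g^2 + 54*g - 4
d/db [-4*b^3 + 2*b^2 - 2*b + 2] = -12*b^2 + 4*b - 2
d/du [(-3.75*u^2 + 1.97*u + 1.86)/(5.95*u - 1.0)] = (-22.3125*u^2 + 7.5*u - 13.037)/(35.4025*u^2 - 11.9*u + 1.0)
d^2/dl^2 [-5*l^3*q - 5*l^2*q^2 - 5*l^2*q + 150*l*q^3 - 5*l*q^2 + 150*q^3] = 10*q*(-3*l - q - 1)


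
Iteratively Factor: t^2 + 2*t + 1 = (t + 1)*(t + 1)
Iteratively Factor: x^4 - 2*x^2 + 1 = (x + 1)*(x^3 - x^2 - x + 1) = (x - 1)*(x + 1)*(x^2 - 1) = (x - 1)^2*(x + 1)*(x + 1)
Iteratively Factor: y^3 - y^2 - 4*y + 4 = (y + 2)*(y^2 - 3*y + 2) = (y - 2)*(y + 2)*(y - 1)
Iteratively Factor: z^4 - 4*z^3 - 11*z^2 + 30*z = (z - 2)*(z^3 - 2*z^2 - 15*z) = z*(z - 2)*(z^2 - 2*z - 15) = z*(z - 5)*(z - 2)*(z + 3)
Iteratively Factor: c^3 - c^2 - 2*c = (c + 1)*(c^2 - 2*c) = (c - 2)*(c + 1)*(c)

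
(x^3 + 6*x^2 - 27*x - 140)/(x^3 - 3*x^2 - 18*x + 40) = (x + 7)/(x - 2)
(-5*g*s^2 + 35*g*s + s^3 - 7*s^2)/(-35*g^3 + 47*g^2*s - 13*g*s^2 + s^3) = s*(s - 7)/(7*g^2 - 8*g*s + s^2)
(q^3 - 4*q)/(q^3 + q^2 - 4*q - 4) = q/(q + 1)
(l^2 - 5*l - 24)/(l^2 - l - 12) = (l - 8)/(l - 4)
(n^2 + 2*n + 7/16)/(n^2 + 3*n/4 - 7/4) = (n + 1/4)/(n - 1)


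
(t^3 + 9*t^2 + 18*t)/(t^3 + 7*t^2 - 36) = t/(t - 2)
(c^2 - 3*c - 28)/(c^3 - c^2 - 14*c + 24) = (c - 7)/(c^2 - 5*c + 6)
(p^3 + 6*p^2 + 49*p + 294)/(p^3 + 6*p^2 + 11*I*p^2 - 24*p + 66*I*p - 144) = (p^2 + 49)/(p^2 + 11*I*p - 24)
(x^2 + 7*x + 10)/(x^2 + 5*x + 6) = (x + 5)/(x + 3)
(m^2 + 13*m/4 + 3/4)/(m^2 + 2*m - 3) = (m + 1/4)/(m - 1)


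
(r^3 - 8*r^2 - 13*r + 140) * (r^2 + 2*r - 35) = r^5 - 6*r^4 - 64*r^3 + 394*r^2 + 735*r - 4900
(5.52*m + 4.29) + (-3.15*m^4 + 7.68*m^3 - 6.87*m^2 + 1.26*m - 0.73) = -3.15*m^4 + 7.68*m^3 - 6.87*m^2 + 6.78*m + 3.56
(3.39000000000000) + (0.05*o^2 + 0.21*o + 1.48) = 0.05*o^2 + 0.21*o + 4.87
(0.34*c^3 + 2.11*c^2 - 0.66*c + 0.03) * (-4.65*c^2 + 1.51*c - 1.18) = -1.581*c^5 - 9.2981*c^4 + 5.8539*c^3 - 3.6259*c^2 + 0.8241*c - 0.0354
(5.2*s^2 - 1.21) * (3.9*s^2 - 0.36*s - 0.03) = 20.28*s^4 - 1.872*s^3 - 4.875*s^2 + 0.4356*s + 0.0363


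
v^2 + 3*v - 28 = (v - 4)*(v + 7)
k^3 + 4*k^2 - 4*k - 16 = (k - 2)*(k + 2)*(k + 4)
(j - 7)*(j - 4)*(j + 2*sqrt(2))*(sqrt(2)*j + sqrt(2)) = sqrt(2)*j^4 - 10*sqrt(2)*j^3 + 4*j^3 - 40*j^2 + 17*sqrt(2)*j^2 + 28*sqrt(2)*j + 68*j + 112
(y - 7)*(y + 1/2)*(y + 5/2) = y^3 - 4*y^2 - 79*y/4 - 35/4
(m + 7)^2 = m^2 + 14*m + 49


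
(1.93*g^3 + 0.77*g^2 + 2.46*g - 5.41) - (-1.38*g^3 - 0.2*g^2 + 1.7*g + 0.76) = 3.31*g^3 + 0.97*g^2 + 0.76*g - 6.17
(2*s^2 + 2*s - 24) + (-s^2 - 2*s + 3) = s^2 - 21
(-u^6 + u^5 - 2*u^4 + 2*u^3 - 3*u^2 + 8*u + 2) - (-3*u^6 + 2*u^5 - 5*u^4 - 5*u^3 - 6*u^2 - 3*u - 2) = 2*u^6 - u^5 + 3*u^4 + 7*u^3 + 3*u^2 + 11*u + 4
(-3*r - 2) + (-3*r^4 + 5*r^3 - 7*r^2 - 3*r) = -3*r^4 + 5*r^3 - 7*r^2 - 6*r - 2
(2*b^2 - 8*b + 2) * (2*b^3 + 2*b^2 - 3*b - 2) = 4*b^5 - 12*b^4 - 18*b^3 + 24*b^2 + 10*b - 4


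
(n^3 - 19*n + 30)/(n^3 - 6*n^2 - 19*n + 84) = (n^2 + 3*n - 10)/(n^2 - 3*n - 28)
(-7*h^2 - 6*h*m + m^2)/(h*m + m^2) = (-7*h + m)/m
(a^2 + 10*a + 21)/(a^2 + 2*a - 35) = (a + 3)/(a - 5)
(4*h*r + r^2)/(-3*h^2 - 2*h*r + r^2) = r*(4*h + r)/(-3*h^2 - 2*h*r + r^2)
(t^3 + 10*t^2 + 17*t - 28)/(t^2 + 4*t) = t + 6 - 7/t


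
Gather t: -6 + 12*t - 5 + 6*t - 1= 18*t - 12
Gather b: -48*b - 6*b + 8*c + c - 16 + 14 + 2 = -54*b + 9*c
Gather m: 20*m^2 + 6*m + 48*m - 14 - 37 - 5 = 20*m^2 + 54*m - 56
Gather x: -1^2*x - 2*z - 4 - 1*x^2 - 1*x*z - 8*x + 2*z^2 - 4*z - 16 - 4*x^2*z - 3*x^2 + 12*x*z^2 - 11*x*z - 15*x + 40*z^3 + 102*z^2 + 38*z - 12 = x^2*(-4*z - 4) + x*(12*z^2 - 12*z - 24) + 40*z^3 + 104*z^2 + 32*z - 32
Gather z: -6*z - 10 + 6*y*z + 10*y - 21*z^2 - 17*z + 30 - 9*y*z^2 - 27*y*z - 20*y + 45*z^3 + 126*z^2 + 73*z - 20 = -10*y + 45*z^3 + z^2*(105 - 9*y) + z*(50 - 21*y)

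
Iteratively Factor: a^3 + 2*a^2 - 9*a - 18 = (a + 2)*(a^2 - 9) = (a + 2)*(a + 3)*(a - 3)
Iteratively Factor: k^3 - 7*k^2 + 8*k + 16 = (k - 4)*(k^2 - 3*k - 4) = (k - 4)^2*(k + 1)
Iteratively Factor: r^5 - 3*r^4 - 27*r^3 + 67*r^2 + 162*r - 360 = (r + 3)*(r^4 - 6*r^3 - 9*r^2 + 94*r - 120) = (r + 3)*(r + 4)*(r^3 - 10*r^2 + 31*r - 30) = (r - 5)*(r + 3)*(r + 4)*(r^2 - 5*r + 6) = (r - 5)*(r - 2)*(r + 3)*(r + 4)*(r - 3)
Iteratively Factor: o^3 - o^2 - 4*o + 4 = (o + 2)*(o^2 - 3*o + 2) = (o - 2)*(o + 2)*(o - 1)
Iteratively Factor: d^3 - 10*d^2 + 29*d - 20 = (d - 5)*(d^2 - 5*d + 4) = (d - 5)*(d - 4)*(d - 1)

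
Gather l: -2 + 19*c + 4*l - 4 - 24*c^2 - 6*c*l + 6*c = -24*c^2 + 25*c + l*(4 - 6*c) - 6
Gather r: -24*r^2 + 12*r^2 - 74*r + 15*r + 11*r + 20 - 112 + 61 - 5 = -12*r^2 - 48*r - 36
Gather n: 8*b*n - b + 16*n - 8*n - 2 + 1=-b + n*(8*b + 8) - 1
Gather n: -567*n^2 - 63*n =-567*n^2 - 63*n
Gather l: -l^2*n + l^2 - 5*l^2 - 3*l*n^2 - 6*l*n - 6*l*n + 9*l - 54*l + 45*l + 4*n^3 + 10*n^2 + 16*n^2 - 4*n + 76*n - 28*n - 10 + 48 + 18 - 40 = l^2*(-n - 4) + l*(-3*n^2 - 12*n) + 4*n^3 + 26*n^2 + 44*n + 16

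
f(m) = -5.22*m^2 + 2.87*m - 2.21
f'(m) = 2.87 - 10.44*m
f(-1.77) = -23.64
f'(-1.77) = 21.35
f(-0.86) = -8.54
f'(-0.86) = 11.85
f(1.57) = -10.57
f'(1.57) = -13.52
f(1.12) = -5.54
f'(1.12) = -8.82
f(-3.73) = -85.54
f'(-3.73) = 41.81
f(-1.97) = -28.12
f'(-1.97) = 23.44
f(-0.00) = -2.21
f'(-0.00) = 2.87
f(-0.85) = -8.42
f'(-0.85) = 11.74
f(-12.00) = -788.33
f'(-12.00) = 128.15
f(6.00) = -172.91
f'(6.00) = -59.77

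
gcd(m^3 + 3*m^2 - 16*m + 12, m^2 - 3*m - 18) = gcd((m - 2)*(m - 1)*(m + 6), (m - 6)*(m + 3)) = 1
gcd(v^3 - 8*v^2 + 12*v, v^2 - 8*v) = v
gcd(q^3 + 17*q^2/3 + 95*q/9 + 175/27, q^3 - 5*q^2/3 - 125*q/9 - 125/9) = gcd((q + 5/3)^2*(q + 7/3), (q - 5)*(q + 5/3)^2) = q^2 + 10*q/3 + 25/9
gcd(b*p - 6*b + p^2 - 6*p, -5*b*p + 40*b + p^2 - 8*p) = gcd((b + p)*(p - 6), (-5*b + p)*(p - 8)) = 1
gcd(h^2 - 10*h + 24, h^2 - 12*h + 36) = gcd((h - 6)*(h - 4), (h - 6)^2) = h - 6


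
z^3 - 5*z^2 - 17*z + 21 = (z - 7)*(z - 1)*(z + 3)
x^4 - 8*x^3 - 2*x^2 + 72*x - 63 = (x - 7)*(x - 3)*(x - 1)*(x + 3)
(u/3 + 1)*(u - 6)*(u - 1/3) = u^3/3 - 10*u^2/9 - 17*u/3 + 2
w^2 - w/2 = w*(w - 1/2)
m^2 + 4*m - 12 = (m - 2)*(m + 6)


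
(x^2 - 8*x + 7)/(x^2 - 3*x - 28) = (x - 1)/(x + 4)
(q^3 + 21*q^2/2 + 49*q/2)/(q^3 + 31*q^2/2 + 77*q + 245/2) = q/(q + 5)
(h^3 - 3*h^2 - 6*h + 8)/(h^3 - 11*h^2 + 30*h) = (h^3 - 3*h^2 - 6*h + 8)/(h*(h^2 - 11*h + 30))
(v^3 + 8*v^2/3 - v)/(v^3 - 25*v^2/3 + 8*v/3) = (v + 3)/(v - 8)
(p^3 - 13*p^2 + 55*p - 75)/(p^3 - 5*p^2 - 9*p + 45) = (p - 5)/(p + 3)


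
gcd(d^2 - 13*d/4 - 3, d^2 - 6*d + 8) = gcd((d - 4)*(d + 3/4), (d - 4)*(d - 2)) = d - 4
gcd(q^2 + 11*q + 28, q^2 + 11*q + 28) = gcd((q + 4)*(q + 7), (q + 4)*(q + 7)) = q^2 + 11*q + 28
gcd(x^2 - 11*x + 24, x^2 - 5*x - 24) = x - 8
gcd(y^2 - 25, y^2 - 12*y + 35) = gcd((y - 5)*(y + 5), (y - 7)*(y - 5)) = y - 5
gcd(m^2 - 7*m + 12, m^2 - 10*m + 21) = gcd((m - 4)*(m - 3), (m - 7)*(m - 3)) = m - 3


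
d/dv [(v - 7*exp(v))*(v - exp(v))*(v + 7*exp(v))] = -v^2*exp(v) + 3*v^2 - 98*v*exp(2*v) - 2*v*exp(v) + 147*exp(3*v) - 49*exp(2*v)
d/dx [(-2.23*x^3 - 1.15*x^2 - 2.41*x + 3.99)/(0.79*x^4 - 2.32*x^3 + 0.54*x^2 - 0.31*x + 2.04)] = (1.7617*x^6 + 1.817*x^5 + 1.8395*x^4 - 22.4082*x^3 + 15.7807*x^2 - 9.0012*x - 3.6795)/(0.6241*x^8 - 3.6656*x^7 + 6.2356*x^6 - 2.9954*x^5 + 4.9532*x^4 - 9.8004*x^3 + 2.2993*x^2 - 1.2648*x + 4.1616)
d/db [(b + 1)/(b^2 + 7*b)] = (b*(b + 7) - (b + 1)*(2*b + 7))/(b^2*(b + 7)^2)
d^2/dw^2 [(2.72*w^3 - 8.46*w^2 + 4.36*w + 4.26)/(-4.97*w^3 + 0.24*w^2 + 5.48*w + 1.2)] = (-4.54747350886464e-13*w^7 + 411.450396000001*w^6 - 1090.660536*w^5 - 43.6922640000003*w^4 + 365.628864*w^3 + 260.694*w^2 - 202.023072*w - 171.697728)/(122.763473*w^9 - 17.784648*w^8 - 405.22398*w^7 - 49.7178*w^6 + 455.39448*w^5 + 174.267072*w^4 - 152.565632*w^3 - 109.14624*w^2 - 23.6736*w - 1.728)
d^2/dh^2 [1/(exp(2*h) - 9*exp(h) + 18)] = ((9 - 4*exp(h))*(exp(2*h) - 9*exp(h) + 18) + 2*(2*exp(h) - 9)^2*exp(h))*exp(h)/(exp(2*h) - 9*exp(h) + 18)^3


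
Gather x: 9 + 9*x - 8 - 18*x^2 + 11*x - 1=-18*x^2 + 20*x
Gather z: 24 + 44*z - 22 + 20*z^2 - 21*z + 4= 20*z^2 + 23*z + 6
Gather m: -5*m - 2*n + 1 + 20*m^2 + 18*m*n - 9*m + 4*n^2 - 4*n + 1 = 20*m^2 + m*(18*n - 14) + 4*n^2 - 6*n + 2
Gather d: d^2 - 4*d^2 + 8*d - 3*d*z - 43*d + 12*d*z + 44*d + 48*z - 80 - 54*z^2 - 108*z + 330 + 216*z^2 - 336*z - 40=-3*d^2 + d*(9*z + 9) + 162*z^2 - 396*z + 210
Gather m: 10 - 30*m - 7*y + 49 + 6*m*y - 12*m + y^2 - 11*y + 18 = m*(6*y - 42) + y^2 - 18*y + 77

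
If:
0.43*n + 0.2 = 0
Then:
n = -0.47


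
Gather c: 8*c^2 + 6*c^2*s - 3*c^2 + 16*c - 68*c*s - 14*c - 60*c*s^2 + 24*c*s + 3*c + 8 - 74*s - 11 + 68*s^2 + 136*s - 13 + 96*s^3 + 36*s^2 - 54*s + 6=c^2*(6*s + 5) + c*(-60*s^2 - 44*s + 5) + 96*s^3 + 104*s^2 + 8*s - 10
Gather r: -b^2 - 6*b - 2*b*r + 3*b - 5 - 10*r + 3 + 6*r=-b^2 - 3*b + r*(-2*b - 4) - 2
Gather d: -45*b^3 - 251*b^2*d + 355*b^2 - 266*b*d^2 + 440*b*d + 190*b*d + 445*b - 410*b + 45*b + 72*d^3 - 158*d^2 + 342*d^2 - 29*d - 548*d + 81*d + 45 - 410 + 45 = -45*b^3 + 355*b^2 + 80*b + 72*d^3 + d^2*(184 - 266*b) + d*(-251*b^2 + 630*b - 496) - 320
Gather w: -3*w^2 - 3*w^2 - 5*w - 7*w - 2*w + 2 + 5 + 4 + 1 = -6*w^2 - 14*w + 12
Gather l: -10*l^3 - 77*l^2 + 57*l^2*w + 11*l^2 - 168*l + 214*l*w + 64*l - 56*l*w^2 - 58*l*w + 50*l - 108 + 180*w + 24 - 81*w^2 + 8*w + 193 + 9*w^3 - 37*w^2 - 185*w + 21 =-10*l^3 + l^2*(57*w - 66) + l*(-56*w^2 + 156*w - 54) + 9*w^3 - 118*w^2 + 3*w + 130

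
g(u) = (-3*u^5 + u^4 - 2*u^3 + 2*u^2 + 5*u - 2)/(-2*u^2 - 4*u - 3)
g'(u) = (4*u + 4)*(-3*u^5 + u^4 - 2*u^3 + 2*u^2 + 5*u - 2)/(-2*u^2 - 4*u - 3)^2 + (-15*u^4 + 4*u^3 - 6*u^2 + 4*u + 5)/(-2*u^2 - 4*u - 3) = (18*u^6 + 44*u^5 + 37*u^4 + 4*u^3 + 20*u^2 - 20*u - 23)/(4*u^4 + 16*u^3 + 28*u^2 + 24*u + 9)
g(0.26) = 0.14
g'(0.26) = -1.52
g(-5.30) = -359.67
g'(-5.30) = 169.29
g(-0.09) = 0.92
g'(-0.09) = -2.98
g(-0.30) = 1.64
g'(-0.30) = -3.85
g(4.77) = 104.17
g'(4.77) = 74.57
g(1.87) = 3.15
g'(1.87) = 7.41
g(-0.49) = 2.36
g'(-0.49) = -3.34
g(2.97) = 19.60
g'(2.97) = 24.20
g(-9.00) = -1436.29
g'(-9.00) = 433.23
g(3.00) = 20.33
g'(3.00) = 24.81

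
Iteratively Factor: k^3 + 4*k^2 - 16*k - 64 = (k - 4)*(k^2 + 8*k + 16) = (k - 4)*(k + 4)*(k + 4)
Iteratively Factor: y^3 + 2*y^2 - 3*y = (y)*(y^2 + 2*y - 3) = y*(y - 1)*(y + 3)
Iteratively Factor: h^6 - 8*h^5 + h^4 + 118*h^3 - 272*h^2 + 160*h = (h - 2)*(h^5 - 6*h^4 - 11*h^3 + 96*h^2 - 80*h) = (h - 2)*(h - 1)*(h^4 - 5*h^3 - 16*h^2 + 80*h) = (h - 2)*(h - 1)*(h + 4)*(h^3 - 9*h^2 + 20*h) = h*(h - 2)*(h - 1)*(h + 4)*(h^2 - 9*h + 20) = h*(h - 5)*(h - 2)*(h - 1)*(h + 4)*(h - 4)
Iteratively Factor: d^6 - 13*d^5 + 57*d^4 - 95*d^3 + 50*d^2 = (d - 1)*(d^5 - 12*d^4 + 45*d^3 - 50*d^2) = (d - 5)*(d - 1)*(d^4 - 7*d^3 + 10*d^2) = d*(d - 5)*(d - 1)*(d^3 - 7*d^2 + 10*d) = d*(d - 5)*(d - 2)*(d - 1)*(d^2 - 5*d) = d*(d - 5)^2*(d - 2)*(d - 1)*(d)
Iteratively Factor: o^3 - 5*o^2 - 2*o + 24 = (o + 2)*(o^2 - 7*o + 12) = (o - 4)*(o + 2)*(o - 3)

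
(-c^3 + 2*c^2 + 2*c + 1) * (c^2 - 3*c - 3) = -c^5 + 5*c^4 - c^3 - 11*c^2 - 9*c - 3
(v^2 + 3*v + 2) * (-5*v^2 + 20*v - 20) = -5*v^4 + 5*v^3 + 30*v^2 - 20*v - 40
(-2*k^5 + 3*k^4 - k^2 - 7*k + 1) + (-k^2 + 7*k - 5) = -2*k^5 + 3*k^4 - 2*k^2 - 4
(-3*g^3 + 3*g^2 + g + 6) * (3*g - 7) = -9*g^4 + 30*g^3 - 18*g^2 + 11*g - 42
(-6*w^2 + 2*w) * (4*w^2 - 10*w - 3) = -24*w^4 + 68*w^3 - 2*w^2 - 6*w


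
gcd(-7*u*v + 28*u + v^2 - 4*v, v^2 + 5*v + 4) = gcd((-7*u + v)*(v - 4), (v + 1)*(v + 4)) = 1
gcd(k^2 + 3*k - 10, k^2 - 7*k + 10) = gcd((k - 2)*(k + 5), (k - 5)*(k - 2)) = k - 2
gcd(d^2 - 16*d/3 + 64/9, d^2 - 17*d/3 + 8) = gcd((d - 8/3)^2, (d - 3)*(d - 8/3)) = d - 8/3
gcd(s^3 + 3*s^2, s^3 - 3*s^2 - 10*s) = s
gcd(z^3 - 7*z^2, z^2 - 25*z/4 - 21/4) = z - 7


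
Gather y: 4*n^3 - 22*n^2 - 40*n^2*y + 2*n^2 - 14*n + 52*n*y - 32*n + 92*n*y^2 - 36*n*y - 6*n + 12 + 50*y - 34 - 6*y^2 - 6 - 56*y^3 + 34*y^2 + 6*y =4*n^3 - 20*n^2 - 52*n - 56*y^3 + y^2*(92*n + 28) + y*(-40*n^2 + 16*n + 56) - 28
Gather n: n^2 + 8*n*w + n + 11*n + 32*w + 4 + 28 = n^2 + n*(8*w + 12) + 32*w + 32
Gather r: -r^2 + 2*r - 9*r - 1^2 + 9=-r^2 - 7*r + 8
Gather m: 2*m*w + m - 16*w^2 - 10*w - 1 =m*(2*w + 1) - 16*w^2 - 10*w - 1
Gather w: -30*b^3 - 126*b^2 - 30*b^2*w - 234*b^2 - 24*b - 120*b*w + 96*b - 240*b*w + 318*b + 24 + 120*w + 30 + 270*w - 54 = -30*b^3 - 360*b^2 + 390*b + w*(-30*b^2 - 360*b + 390)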